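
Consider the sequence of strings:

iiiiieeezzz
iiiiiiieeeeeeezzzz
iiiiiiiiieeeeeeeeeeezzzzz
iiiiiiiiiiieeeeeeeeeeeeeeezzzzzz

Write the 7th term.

iiiiiiiiiiiiiiiiieeeeeeeeeeeeeeeeeeeeeeeeeeezzzzzzzzz

Term n consists of 2n+3 i's, followed by 4n-1 e's, followed by n+2 z's (n = 1, 2, …).
For term 7, n = 7, so the run lengths are 17, 27, 9.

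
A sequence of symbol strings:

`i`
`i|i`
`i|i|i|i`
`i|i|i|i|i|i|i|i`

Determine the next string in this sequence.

s(k+1) = s(k)·|·s(k) — each term doubles the last with '|' between the halves.
Doubling i|i|i|i|i|i|i|i with '|' between the halves:

i|i|i|i|i|i|i|i|i|i|i|i|i|i|i|i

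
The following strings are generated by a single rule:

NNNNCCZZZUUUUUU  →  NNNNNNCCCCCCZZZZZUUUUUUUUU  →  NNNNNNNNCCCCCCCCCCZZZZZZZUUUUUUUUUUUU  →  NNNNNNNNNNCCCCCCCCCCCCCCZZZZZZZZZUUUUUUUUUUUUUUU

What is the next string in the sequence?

NNNNNNNNNNNNCCCCCCCCCCCCCCCCCCZZZZZZZZZZZUUUUUUUUUUUUUUUUUU

Term n consists of 2n+2 N's, followed by 4n-2 C's, followed by 2n+1 Z's, followed by 3n+3 U's (n = 1, 2, …).
At n = 5 the blocks have lengths 12, 18, 11, 18.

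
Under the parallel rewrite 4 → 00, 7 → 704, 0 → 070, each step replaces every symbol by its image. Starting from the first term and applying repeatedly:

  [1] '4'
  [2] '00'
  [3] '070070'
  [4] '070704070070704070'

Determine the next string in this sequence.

0707040707040700007070407007070407070407000070704070

φ(070704070070704070) expands symbol-by-symbol to 070 704 070 704 070 00 070 704 070 070 704 070 704 070 00 070 704 070; joining the 18 pieces gives the next term.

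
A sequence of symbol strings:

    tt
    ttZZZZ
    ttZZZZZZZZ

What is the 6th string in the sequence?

Each term is the previous one with ZZZZ appended.
From ttZZZZZZZZ, 3 further steps: ttZZZZZZZZ → ttZZZZZZZZZZZZ → ttZZZZZZZZZZZZZZZZ → (answer).

ttZZZZZZZZZZZZZZZZZZZZ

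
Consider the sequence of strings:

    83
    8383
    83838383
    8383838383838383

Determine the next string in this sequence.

83838383838383838383838383838383

Each string is two copies of the previous one concatenated.
One more doubling of 8383838383838383 gives the answer.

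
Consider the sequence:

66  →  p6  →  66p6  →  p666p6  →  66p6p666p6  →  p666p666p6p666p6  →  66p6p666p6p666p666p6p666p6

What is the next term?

Each term (from the third on) is the two preceding terms concatenated in order: term 3 = 66·p6 = 66p6.
So term 8 is p666p666p6p666p6·66p6p666p6p666p666p6p666p6.

p666p666p6p666p666p6p666p6p666p666p6p666p6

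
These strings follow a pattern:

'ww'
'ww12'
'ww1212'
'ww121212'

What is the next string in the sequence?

Every step adds 12 to the end: s(k+1) = s(k)·12.
One more step from ww121212 gives the answer.

ww12121212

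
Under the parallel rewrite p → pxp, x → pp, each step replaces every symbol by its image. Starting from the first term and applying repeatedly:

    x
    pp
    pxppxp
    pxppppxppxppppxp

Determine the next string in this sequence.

Rewriting the 16 symbols of pxppppxppxppppxp one by one yields pxp pp pxp pxp pxp pxp pp pxp pxp pp pxp pxp pxp pxp pp pxp; concatenated:

pxppppxppxppxppxppppxppxppppxppxppxppxppppxp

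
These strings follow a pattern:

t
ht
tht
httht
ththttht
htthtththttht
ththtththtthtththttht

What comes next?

Each term (from the third on) is the two preceding terms concatenated in order: term 3 = t·ht = tht.
Continuing: htthtththttht · ththtththtthtththttht gives term 8.

htthtththtthtththtththtthtththttht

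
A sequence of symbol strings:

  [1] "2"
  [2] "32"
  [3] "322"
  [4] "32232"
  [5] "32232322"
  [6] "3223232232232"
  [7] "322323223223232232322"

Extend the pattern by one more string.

This is a Fibonacci-style word recurrence s(k) = s(k−1)·s(k−2): e.g. 32·2 = 322.
Continuing: 322323223223232232322 · 3223232232232 gives term 8.

3223232232232322323223223232232232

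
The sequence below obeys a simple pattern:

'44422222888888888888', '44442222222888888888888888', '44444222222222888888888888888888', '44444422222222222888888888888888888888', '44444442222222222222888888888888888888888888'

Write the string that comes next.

44444444222222222222222888888888888888888888888888

Term n consists of n 4's, followed by 2n-1 2's, followed by 3n+3 8's, where the shown terms are n = 3, 4, 5, 6, 7.
At n = 8 the blocks have lengths 8, 15, 27.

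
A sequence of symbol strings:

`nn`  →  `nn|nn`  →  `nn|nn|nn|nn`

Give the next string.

nn|nn|nn|nn|nn|nn|nn|nn

Every step duplicates the string with '|' between the halves.
So the next term is two copies of nn|nn|nn|nn with '|' between the halves.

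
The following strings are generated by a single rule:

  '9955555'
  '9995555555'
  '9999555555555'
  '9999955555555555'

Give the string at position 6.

9999999555555555555555

Term n consists of n 9's, followed by 2n+1 5's, where the shown terms are n = 2, 3, 4, 5.
At n = 7 the blocks have lengths 7, 15.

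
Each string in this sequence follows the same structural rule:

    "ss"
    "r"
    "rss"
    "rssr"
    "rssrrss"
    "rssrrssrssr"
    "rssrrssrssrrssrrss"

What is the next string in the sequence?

From term 3 onward, concatenate the last term with the second-to-last: r·ss = rss, rss·r = rssr, …
Continuing: rssrrssrssrrssrrss · rssrrssrssr gives term 8.

rssrrssrssrrssrrssrssrrssrssr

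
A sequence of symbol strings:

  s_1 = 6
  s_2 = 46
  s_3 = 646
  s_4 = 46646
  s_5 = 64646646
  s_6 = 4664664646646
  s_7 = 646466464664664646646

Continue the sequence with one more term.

4664664646646646466464664664646646

This is a Fibonacci-style word recurrence s(k) = s(k−2)·s(k−1): e.g. 6·46 = 646.
The next term joins 4664664646646 and 646466464664664646646.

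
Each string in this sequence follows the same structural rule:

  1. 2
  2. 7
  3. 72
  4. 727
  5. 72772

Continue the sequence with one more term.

72772727

From term 3 onward, concatenate the last term with the second-to-last: 7·2 = 72, 72·7 = 727, …
Continuing: 72772 · 727 gives term 6.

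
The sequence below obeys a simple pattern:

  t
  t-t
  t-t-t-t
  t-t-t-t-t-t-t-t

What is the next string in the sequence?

Each string is two copies of the previous one joined by '-'.
Doubling t-t-t-t-t-t-t-t with '-' between the halves:

t-t-t-t-t-t-t-t-t-t-t-t-t-t-t-t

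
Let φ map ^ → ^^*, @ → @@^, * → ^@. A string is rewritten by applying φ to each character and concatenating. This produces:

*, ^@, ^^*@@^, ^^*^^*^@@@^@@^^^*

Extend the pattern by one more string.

^^*^^*^@^^*^^*^@^^*@@^@@^@@^^^*@@^@@^^^*^^*^^*^@

φ(^^*^^*^@@@^@@^^^*) expands symbol-by-symbol to ^^* ^^* ^@ ^^* ^^* ^@ ^^* @@^ @@^ @@^ ^^* @@^ @@^ ^^* ^^* ^^* ^@; joining the 17 pieces gives the next term.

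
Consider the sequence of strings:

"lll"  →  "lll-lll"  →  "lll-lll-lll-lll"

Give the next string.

s(k+1) = s(k)·-·s(k) — each term doubles the last with '-' between the halves.
Doubling lll-lll-lll-lll with '-' between the halves:

lll-lll-lll-lll-lll-lll-lll-lll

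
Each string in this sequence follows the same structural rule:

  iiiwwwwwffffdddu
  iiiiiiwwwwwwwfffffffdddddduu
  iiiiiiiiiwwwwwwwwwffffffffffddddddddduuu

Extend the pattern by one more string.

Term n consists of 3n i's, followed by 2n+3 w's, followed by 3n+1 f's, followed by 3n d's, followed by n u's (n = 1, 2, …).
For the next term, n = 4, so the run lengths are 12, 11, 13, 12, 4.

iiiiiiiiiiiiwwwwwwwwwwwfffffffffffffdddddddddddduuuu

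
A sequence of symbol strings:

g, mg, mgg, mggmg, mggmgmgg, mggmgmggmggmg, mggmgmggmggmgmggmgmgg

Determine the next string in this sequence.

mggmgmggmggmgmggmgmggmggmgmggmggmg

From term 3 onward, concatenate the last term with the second-to-last: mg·g = mgg, mgg·mg = mggmg, …
The next term joins mggmgmggmggmgmggmgmgg and mggmgmggmggmg.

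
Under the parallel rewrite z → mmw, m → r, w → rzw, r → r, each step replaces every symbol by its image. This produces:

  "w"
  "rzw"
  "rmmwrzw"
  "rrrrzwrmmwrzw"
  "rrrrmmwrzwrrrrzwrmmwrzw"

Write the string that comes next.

Applying the rule to each of the 23 symbols of rrrrmmwrzwrrrrzwrmmwrzw gives the pieces r r r r r r rzw r mmw rzw r r r r mmw rzw r r r rzw r mmw rzw, which concatenate to the answer.

rrrrrrrzwrmmwrzwrrrrmmwrzwrrrrzwrmmwrzw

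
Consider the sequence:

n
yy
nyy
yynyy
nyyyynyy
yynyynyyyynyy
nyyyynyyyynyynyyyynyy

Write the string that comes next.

yynyynyyyynyynyyyynyyyynyynyyyynyy

Each term (from the third on) is the two preceding terms concatenated in order: term 3 = n·yy = nyy.
The next term joins yynyynyyyynyy and nyyyynyyyynyynyyyynyy.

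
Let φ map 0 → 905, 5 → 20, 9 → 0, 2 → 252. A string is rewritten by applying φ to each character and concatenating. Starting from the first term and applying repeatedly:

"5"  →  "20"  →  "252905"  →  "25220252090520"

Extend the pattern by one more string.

2522025225290525220252905090520252905

φ(25220252090520) expands symbol-by-symbol to 252 20 252 252 905 252 20 252 905 0 905 20 252 905; joining the 14 pieces gives the next term.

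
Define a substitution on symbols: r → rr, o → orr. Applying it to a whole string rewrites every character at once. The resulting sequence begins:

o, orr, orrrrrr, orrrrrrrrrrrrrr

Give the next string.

Replace each of the 15 characters of orrrrrrrrrrrrrr in place — orr rr rr rr rr rr rr rr rr rr rr rr rr rr rr — and concatenate.

orrrrrrrrrrrrrrrrrrrrrrrrrrrrrr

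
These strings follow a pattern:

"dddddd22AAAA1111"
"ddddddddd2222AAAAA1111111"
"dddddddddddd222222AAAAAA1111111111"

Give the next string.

ddddddddddddddd22222222AAAAAAA1111111111111

The n-th term is 3n+3 d's then 2n 2's then n+3 A's then 3n+1 1's (n = 1, 2, …).
Setting n = 4 gives 15, 8, 7, 13 characters in each block.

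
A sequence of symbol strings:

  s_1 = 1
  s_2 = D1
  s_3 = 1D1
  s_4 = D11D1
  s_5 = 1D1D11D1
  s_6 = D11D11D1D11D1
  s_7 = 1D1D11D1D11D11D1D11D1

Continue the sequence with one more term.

D11D11D1D11D11D1D11D1D11D11D1D11D1

From term 3 onward, concatenate the second-to-last term with the last: 1·D1 = 1D1, D1·1D1 = D11D1, …
Continuing: D11D11D1D11D1 · 1D1D11D1D11D11D1D11D1 gives term 8.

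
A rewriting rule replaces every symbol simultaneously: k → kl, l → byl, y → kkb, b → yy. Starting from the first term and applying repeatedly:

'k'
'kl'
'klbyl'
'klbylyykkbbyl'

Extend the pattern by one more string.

Rewriting the 13 symbols of klbylyykkbbyl one by one yields kl byl yy kkb byl kkb kkb kl kl yy yy kkb byl; concatenated:

klbylyykkbbylkkbkkbklklyyyykkbbyl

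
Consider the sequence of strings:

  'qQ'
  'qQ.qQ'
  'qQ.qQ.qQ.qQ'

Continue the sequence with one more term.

qQ.qQ.qQ.qQ.qQ.qQ.qQ.qQ

Every step duplicates the string with '.' between the halves.
One more doubling of qQ.qQ.qQ.qQ gives the answer.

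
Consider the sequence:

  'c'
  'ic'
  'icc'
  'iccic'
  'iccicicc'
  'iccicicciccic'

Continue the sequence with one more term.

icciciccicciciccicicc

Each term (from the third on) is the previous term followed by the one before it: term 3 = ic·c = icc.
The next term joins iccicicciccic and iccicicc.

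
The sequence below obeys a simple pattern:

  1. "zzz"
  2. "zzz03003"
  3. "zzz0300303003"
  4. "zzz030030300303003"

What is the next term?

zzz03003030030300303003

Every step adds 03003 to the end: s(k+1) = s(k)·03003.
One more step from zzz030030300303003 gives the answer.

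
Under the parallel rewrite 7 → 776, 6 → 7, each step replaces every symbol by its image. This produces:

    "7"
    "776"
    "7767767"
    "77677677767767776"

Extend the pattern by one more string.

77677677767767776776776777677677767767767

Replace each of the 17 characters of 77677677767767776 in place — 776 776 7 776 776 7 776 776 776 7 776 776 7 776 776 776 7 — and concatenate.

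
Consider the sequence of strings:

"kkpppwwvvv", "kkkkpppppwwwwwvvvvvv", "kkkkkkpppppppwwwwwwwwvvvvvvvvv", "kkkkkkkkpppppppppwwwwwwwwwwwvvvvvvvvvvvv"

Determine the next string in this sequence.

Reading off run lengths: k runs 2, 4, 6, 8; p runs 3, 5, 7, 9; w runs 2, 5, 8, 11; v runs 3, 6, 9, 12 — each is linear in n (n = 1, 2, …).
Setting n = 5 gives 10, 11, 14, 15 characters in each block.

kkkkkkkkkkpppppppppppwwwwwwwwwwwwwwvvvvvvvvvvvvvvv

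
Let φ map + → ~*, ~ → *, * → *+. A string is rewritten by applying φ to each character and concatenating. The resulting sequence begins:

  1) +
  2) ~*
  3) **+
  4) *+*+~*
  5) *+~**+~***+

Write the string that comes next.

Rewriting each symbol of *+~**+~***+: *→*+, +→~*, ~→*, *→*+, *→*+, +→~*, ~→*, *→*+, *→*+, *→*+, +→~*, which concatenates to *+ ~* * *+ *+ ~* * *+ *+ *+ ~*.

*+~***+*+~***+*+*+~*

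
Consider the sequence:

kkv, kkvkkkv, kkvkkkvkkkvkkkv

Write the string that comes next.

s(k+1) = s(k)·k·s(k) — each term doubles the last with 'k' between the halves.
Doubling kkvkkkvkkkvkkkv with 'k' between the halves:

kkvkkkvkkkvkkkvkkkvkkkvkkkvkkkv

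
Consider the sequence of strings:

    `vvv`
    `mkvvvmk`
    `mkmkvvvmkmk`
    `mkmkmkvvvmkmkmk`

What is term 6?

mkmkmkmkmkvvvmkmkmkmkmk

s(k+1) = mk·s(k)·mk, so each term gains mk as a prefix and mk as a suffix.
From mkmkmkvvvmkmkmk, 2 further steps: mkmkmkvvvmkmkmk → mkmkmkmkvvvmkmkmkmk → (answer).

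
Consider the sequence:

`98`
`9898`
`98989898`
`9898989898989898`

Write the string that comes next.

Every step duplicates the string.
Doubling 9898989898989898:

98989898989898989898989898989898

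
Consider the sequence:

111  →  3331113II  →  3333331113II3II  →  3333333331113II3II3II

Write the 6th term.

3333333333333331113II3II3II3II3II

Every step adds 333 to the front and 3II to the end of the previous string.
From 3333333331113II3II3II, 2 further steps: 3333333331113II3II3II → 3333333333331113II3II3II3II → (answer).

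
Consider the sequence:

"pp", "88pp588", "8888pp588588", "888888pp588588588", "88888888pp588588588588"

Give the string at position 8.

88888888888888pp588588588588588588588

s(k+1) = 88·s(k)·588, so each term gains 88 as a prefix and 588 as a suffix.
From 88888888pp588588588588, 3 further steps: 88888888pp588588588588 → 8888888888pp588588588588588 → 888888888888pp588588588588588588 → (answer).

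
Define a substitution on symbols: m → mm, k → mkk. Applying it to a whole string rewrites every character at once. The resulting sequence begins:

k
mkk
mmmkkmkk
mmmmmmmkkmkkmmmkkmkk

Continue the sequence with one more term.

mmmmmmmmmmmmmmmkkmkkmmmkkmkkmmmmmmmkkmkkmmmkkmkk

φ(mmmmmmmkkmkkmmmkkmkk) expands symbol-by-symbol to mm mm mm mm mm mm mm mkk mkk mm mkk mkk mm mm mm mkk mkk mm mkk mkk; joining the 20 pieces gives the next term.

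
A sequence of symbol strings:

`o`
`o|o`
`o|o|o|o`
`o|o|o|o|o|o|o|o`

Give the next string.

s(k+1) = s(k)·|·s(k) — each term doubles the last with '|' between the halves.
So the next term is two copies of o|o|o|o|o|o|o|o with '|' between the halves.

o|o|o|o|o|o|o|o|o|o|o|o|o|o|o|o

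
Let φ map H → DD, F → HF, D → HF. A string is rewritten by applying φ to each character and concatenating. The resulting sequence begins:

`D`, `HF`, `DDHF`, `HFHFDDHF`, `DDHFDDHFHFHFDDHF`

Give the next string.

HFHFDDHFHFHFDDHFDDHFDDHFHFHFDDHF

Replace each of the 16 characters of DDHFDDHFHFHFDDHF in place — HF HF DD HF HF HF DD HF DD HF DD HF HF HF DD HF — and concatenate.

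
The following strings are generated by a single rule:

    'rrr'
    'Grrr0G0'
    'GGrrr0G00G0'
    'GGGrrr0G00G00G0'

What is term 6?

GGGGGrrr0G00G00G00G00G0

Every step adds G to the front and 0G0 to the end of the previous string.
From GGGrrr0G00G00G0, 2 further steps: GGGrrr0G00G00G0 → GGGGrrr0G00G00G00G0 → (answer).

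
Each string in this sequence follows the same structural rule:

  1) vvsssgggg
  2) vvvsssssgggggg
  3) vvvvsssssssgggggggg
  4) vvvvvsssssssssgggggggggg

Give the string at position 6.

vvvvvvvsssssssssssssgggggggggggggg

Each string has the form v^{n} s^{2n-1} g^{2n}, where the shown terms are n = 2, 3, 4, 5.
For term 6, n = 7, so the run lengths are 7, 13, 14.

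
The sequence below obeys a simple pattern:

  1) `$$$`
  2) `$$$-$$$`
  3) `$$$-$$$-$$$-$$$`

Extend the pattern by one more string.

$$$-$$$-$$$-$$$-$$$-$$$-$$$-$$$

Every step duplicates the string with '-' between the halves.
One more doubling of $$$-$$$-$$$-$$$ gives the answer.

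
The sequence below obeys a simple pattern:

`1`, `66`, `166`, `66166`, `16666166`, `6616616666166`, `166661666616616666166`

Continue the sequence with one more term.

6616616666166166661666616616666166

From term 3 onward, concatenate the second-to-last term with the last: 1·66 = 166, 66·166 = 66166, …
So term 8 is 6616616666166·166661666616616666166.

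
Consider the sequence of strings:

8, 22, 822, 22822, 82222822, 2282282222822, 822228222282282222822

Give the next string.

This is a Fibonacci-style word recurrence s(k) = s(k−2)·s(k−1): e.g. 8·22 = 822.
The next term joins 2282282222822 and 822228222282282222822.

2282282222822822228222282282222822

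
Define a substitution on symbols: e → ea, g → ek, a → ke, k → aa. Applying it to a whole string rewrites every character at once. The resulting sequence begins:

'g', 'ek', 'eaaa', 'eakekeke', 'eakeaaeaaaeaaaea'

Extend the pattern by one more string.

Rewriting the 16 symbols of eakeaaeaaaeaaaea one by one yields ea ke aa ea ke ke ea ke ke ke ea ke ke ke ea ke; concatenated:

eakeaaeakekeeakekekeeakekekeeake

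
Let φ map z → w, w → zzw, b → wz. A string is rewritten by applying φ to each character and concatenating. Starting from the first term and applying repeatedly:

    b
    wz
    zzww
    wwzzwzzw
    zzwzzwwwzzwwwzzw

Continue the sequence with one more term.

wwzzwwwzzwzzwzzwwwzzwzzwzzwwwzzw

φ(zzwzzwwwzzwwwzzw) expands symbol-by-symbol to w w zzw w w zzw zzw zzw w w zzw zzw zzw w w zzw; joining the 16 pieces gives the next term.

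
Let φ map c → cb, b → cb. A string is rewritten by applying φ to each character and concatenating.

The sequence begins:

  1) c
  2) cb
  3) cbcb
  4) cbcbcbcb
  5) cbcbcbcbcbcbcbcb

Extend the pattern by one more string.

cbcbcbcbcbcbcbcbcbcbcbcbcbcbcbcb

Replace each of the 16 characters of cbcbcbcbcbcbcbcb in place — cb cb cb cb cb cb cb cb cb cb cb cb cb cb cb cb — and concatenate.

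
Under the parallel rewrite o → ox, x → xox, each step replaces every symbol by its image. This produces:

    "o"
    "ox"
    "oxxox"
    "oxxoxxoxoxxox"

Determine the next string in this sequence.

oxxoxxoxoxxoxxoxoxxoxoxxoxxoxoxxox

φ(oxxoxxoxoxxox) expands symbol-by-symbol to ox xox xox ox xox xox ox xox ox xox xox ox xox; joining the 13 pieces gives the next term.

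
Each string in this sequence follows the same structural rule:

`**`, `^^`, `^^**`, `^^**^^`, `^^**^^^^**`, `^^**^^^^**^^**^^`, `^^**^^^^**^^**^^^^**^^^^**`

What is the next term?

^^**^^^^**^^**^^^^**^^^^**^^**^^^^**^^**^^

Each term (from the third on) is the previous term followed by the one before it: term 3 = ^^·** = ^^**.
So term 8 is ^^**^^^^**^^**^^^^**^^^^**·^^**^^^^**^^**^^.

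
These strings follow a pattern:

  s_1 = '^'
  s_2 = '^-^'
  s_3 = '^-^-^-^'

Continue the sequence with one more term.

Every step duplicates the string with '-' between the halves.
One more doubling of ^-^-^-^ gives the answer.

^-^-^-^-^-^-^-^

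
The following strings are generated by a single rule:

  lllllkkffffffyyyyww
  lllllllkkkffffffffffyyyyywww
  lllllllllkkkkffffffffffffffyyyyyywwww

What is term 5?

Term n consists of 2n+3 l's, followed by n+1 k's, followed by 4n+2 f's, followed by n+3 y's, followed by n+1 w's (n = 1, 2, …).
Setting n = 5 gives 13, 6, 22, 8, 6 characters in each block.

lllllllllllllkkkkkkffffffffffffffffffffffyyyyyyyywwwwww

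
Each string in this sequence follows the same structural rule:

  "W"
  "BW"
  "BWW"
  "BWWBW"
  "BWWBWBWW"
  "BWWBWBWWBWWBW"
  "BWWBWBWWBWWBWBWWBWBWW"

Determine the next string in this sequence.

BWWBWBWWBWWBWBWWBWBWWBWWBWBWWBWWBW

From term 3 onward, concatenate the last term with the second-to-last: BW·W = BWW, BWW·BW = BWWBW, …
Continuing: BWWBWBWWBWWBWBWWBWBWW · BWWBWBWWBWWBW gives term 8.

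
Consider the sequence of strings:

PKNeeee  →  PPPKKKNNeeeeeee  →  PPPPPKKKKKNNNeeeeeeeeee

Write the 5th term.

Term n consists of 2n-1 P's, followed by 2n-1 K's, followed by n N's, followed by 3n+1 e's (n = 1, 2, …).
For term 5, n = 5, so the run lengths are 9, 9, 5, 16.

PPPPPPPPPKKKKKKKKKNNNNNeeeeeeeeeeeeeeee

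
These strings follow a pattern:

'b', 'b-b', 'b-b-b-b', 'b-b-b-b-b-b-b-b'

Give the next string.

Every step duplicates the string with '-' between the halves.
So the next term is two copies of b-b-b-b-b-b-b-b with '-' between the halves.

b-b-b-b-b-b-b-b-b-b-b-b-b-b-b-b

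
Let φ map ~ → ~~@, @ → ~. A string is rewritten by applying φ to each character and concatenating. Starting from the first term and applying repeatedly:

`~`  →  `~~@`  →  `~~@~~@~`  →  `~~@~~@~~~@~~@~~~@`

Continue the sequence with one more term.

Applying the rule to each of the 17 symbols of ~~@~~@~~~@~~@~~~@ gives the pieces ~~@ ~~@ ~ ~~@ ~~@ ~ ~~@ ~~@ ~~@ ~ ~~@ ~~@ ~ ~~@ ~~@ ~~@ ~, which concatenate to the answer.

~~@~~@~~~@~~@~~~@~~@~~@~~~@~~@~~~@~~@~~@~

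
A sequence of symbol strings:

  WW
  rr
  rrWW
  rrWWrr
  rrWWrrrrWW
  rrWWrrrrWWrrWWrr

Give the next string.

From term 3 onward, concatenate the last term with the second-to-last: rr·WW = rrWW, rrWW·rr = rrWWrr, …
Continuing: rrWWrrrrWWrrWWrr · rrWWrrrrWW gives term 7.

rrWWrrrrWWrrWWrrrrWWrrrrWW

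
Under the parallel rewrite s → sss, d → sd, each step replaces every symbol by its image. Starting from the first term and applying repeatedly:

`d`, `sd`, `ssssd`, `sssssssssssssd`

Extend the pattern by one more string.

ssssssssssssssssssssssssssssssssssssssssd

Applying the rule to each of the 14 symbols of sssssssssssssd gives the pieces sss sss sss sss sss sss sss sss sss sss sss sss sss sd, which concatenate to the answer.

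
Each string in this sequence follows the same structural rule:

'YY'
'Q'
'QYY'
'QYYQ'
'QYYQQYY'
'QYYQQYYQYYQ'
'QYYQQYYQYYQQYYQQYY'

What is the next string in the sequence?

Each term (from the third on) is the previous term followed by the one before it: term 3 = Q·YY = QYY.
So term 8 is QYYQQYYQYYQQYYQQYY·QYYQQYYQYYQ.

QYYQQYYQYYQQYYQQYYQYYQQYYQYYQ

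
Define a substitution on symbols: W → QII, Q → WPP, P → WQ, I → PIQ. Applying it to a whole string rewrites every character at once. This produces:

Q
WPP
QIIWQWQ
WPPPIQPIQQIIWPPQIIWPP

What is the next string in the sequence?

Rewriting the 21 symbols of WPPPIQPIQQIIWPPQIIWPP one by one yields QII WQ WQ WQ PIQ WPP WQ PIQ WPP WPP PIQ PIQ QII WQ WQ WPP PIQ PIQ QII WQ WQ; concatenated:

QIIWQWQWQPIQWPPWQPIQWPPWPPPIQPIQQIIWQWQWPPPIQPIQQIIWQWQ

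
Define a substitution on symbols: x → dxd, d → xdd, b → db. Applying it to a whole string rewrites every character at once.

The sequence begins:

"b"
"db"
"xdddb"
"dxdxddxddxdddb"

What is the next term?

Rewriting the 14 symbols of dxdxddxddxdddb one by one yields xdd dxd xdd dxd xdd xdd dxd xdd xdd dxd xdd xdd xdd db; concatenated:

xdddxdxdddxdxddxdddxdxddxdddxdxddxddxdddb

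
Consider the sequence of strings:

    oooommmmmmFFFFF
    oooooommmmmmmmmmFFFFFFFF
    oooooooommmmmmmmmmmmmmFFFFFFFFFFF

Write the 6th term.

oooooooooooooommmmmmmmmmmmmmmmmmmmmmmmmmFFFFFFFFFFFFFFFFFFFF

Term n consists of 2n o's, followed by 4n-2 m's, followed by 3n-1 F's, where the shown terms are n = 2, 3, 4.
For term 6, n = 7, so the run lengths are 14, 26, 20.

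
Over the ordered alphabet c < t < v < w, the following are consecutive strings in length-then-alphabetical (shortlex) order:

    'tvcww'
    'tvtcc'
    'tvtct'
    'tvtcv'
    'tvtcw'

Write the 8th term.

tvttv

Continuing the enumeration 3 steps past tvtcw: tvtcw → tvttc → tvttt → (answer).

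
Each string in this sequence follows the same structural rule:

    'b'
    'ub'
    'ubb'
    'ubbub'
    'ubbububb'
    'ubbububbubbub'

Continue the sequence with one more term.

This is a Fibonacci-style word recurrence s(k) = s(k−1)·s(k−2): e.g. ub·b = ubb.
Continuing: ubbububbubbub · ubbububb gives term 7.

ubbububbubbububbububb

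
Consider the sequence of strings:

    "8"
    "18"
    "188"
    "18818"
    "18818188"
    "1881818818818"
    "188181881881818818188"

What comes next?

This is a Fibonacci-style word recurrence s(k) = s(k−1)·s(k−2): e.g. 18·8 = 188.
So term 8 is 188181881881818818188·1881818818818.

1881818818818188181881881818818818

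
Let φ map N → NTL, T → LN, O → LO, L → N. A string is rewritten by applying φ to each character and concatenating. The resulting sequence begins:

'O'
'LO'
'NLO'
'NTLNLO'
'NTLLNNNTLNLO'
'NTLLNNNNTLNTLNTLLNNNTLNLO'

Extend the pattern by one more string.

NTLLNNNNTLNTLNTLNTLLNNNTLLNNNTLLNNNNTLNTLNTLLNNNTLNLO

Replace each of the 25 characters of NTLLNNNNTLNTLNTLLNNNTLNLO in place — NTL LN N N NTL NTL NTL NTL LN N NTL LN N NTL LN N N NTL NTL NTL LN N NTL N LO — and concatenate.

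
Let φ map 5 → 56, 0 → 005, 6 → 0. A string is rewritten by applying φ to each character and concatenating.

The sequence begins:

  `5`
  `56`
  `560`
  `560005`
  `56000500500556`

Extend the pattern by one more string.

Applying the rule to each of the 14 symbols of 56000500500556 gives the pieces 56 0 005 005 005 56 005 005 56 005 005 56 56 0, which concatenate to the answer.

560005005005560050055600500556560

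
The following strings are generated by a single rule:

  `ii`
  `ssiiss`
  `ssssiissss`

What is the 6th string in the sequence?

ssssssssssiissssssssss

s(k+1) = ss·s(k)·ss, so each term gains ss as a prefix and ss as a suffix.
From ssssiissss, 3 further steps: ssssiissss → ssssssiissssss → ssssssssiissssssss → (answer).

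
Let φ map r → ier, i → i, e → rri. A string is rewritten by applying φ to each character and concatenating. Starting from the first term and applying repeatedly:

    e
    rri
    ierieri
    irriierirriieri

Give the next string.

Applying the rule to each of the 15 symbols of irriierirriieri gives the pieces i ier ier i i rri ier i ier ier i i rri ier i, which concatenate to the answer.

iierieriirriieriierieriirriieri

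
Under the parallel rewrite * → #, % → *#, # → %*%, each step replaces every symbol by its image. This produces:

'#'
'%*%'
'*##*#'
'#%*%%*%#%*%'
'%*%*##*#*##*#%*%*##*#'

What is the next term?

φ(%*%*##*#*##*#%*%*##*#) expands symbol-by-symbol to *# # *# # %*% %*% # %*% # %*% %*% # %*% *# # *# # %*% %*% # %*%; joining the 21 pieces gives the next term.

*##*##%*%%*%#%*%#%*%%*%#%*%*##*##%*%%*%#%*%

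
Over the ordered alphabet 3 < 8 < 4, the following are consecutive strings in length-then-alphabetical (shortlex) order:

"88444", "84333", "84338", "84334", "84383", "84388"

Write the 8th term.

84343

Advancing 2 positions from 84388 through 84388 → 84384 reaches term 8.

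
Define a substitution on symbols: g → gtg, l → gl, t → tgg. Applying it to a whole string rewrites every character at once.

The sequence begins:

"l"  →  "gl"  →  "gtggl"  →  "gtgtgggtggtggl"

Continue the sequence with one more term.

gtgtgggtgtgggtggtggtgtgggtggtgtgggtggtggl

φ(gtgtgggtggtggl) expands symbol-by-symbol to gtg tgg gtg tgg gtg gtg gtg tgg gtg gtg tgg gtg gtg gl; joining the 14 pieces gives the next term.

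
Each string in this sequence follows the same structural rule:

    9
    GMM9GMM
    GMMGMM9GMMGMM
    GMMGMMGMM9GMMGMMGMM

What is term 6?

s(k+1) = GMM·s(k)·GMM, so each term gains GMM as a prefix and GMM as a suffix.
From GMMGMMGMM9GMMGMMGMM, 2 further steps: GMMGMMGMM9GMMGMMGMM → GMMGMMGMMGMM9GMMGMMGMMGMM → (answer).

GMMGMMGMMGMMGMM9GMMGMMGMMGMMGMM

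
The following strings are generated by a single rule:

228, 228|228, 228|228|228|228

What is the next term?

s(k+1) = s(k)·|·s(k) — each term doubles the last with '|' between the halves.
So the next term is two copies of 228|228|228|228 with '|' between the halves.

228|228|228|228|228|228|228|228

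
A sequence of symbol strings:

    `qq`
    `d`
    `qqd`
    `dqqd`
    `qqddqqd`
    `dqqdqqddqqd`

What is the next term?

Each term (from the third on) is the two preceding terms concatenated in order: term 3 = qq·d = qqd.
So term 7 is qqddqqd·dqqdqqddqqd.

qqddqqddqqdqqddqqd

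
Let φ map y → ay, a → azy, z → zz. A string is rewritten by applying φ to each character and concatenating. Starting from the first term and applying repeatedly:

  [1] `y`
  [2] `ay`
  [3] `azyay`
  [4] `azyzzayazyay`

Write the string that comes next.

Expanding azyzzayazyay: a→azy, z→zz, y→ay, z→zz, z→zz, a→azy, y→ay, a→azy, z→zz, y→ay, a→azy, y→ay. Concatenated: azy zz ay zz zz azy ay azy zz ay azy ay.

azyzzayzzzzazyayazyzzayazyay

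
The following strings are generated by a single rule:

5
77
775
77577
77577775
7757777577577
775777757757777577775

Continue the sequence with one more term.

This is a Fibonacci-style word recurrence s(k) = s(k−1)·s(k−2): e.g. 77·5 = 775.
Continuing: 775777757757777577775 · 7757777577577 gives term 8.

7757777577577775777757757777577577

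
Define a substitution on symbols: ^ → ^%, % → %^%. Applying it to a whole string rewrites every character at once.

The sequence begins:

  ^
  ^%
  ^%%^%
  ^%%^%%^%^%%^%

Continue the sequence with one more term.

^%%^%%^%^%%^%%^%^%%^%^%%^%%^%^%%^%

Applying the rule to each of the 13 symbols of ^%%^%%^%^%%^% gives the pieces ^% %^% %^% ^% %^% %^% ^% %^% ^% %^% %^% ^% %^%, which concatenate to the answer.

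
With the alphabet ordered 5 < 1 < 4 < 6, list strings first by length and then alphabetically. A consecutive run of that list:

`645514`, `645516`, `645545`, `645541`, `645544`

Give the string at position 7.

645565

Continuing the enumeration 2 steps past 645544: 645544 → 645546 → (answer).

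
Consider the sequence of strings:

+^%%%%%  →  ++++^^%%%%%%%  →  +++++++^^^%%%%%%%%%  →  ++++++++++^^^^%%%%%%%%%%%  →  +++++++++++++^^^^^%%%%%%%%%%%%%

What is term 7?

Each string has the form +^{3n-2} ^^{n} %^{2n+3} (n = 1, 2, …).
For term 7, n = 7, so the run lengths are 19, 7, 17.

+++++++++++++++++++^^^^^^^%%%%%%%%%%%%%%%%%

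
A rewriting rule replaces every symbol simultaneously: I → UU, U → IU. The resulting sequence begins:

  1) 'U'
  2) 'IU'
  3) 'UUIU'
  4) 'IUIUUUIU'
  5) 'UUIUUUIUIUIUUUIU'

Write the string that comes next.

Applying the rule to each of the 16 symbols of UUIUUUIUIUIUUUIU gives the pieces IU IU UU IU IU IU UU IU UU IU UU IU IU IU UU IU, which concatenate to the answer.

IUIUUUIUIUIUUUIUUUIUUUIUIUIUUUIU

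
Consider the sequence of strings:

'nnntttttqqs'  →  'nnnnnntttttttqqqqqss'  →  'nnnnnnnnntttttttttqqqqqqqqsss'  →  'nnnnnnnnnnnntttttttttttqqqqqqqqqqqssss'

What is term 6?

Each string has the form n^{3n} t^{2n+3} q^{3n-1} s^{n} (n = 1, 2, …).
For term 6, n = 6, so the run lengths are 18, 15, 17, 6.

nnnnnnnnnnnnnnnnnntttttttttttttttqqqqqqqqqqqqqqqqqssssss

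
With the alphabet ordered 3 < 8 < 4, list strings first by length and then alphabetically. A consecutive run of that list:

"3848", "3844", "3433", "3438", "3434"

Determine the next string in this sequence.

Find the rightmost character of 3434 below 4, bump it to the next letter, and reset everything to its right to 3.

3483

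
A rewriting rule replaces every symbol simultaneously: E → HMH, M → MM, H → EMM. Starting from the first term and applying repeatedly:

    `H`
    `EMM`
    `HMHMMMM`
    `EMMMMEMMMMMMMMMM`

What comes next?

Applying the rule to each of the 16 symbols of EMMMMEMMMMMMMMMM gives the pieces HMH MM MM MM MM HMH MM MM MM MM MM MM MM MM MM MM, which concatenate to the answer.

HMHMMMMMMMMHMHMMMMMMMMMMMMMMMMMMMM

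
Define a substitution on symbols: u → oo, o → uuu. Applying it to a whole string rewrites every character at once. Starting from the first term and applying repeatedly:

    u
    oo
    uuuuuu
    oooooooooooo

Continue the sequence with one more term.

Expanding oooooooooooo: o→uuu, o→uuu, o→uuu, o→uuu, o→uuu, o→uuu, o→uuu, o→uuu, o→uuu, o→uuu, o→uuu, o→uuu. Concatenated: uuu uuu uuu uuu uuu uuu uuu uuu uuu uuu uuu uuu.

uuuuuuuuuuuuuuuuuuuuuuuuuuuuuuuuuuuu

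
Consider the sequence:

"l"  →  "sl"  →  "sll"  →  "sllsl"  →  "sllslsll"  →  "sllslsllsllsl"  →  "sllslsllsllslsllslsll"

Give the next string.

sllslsllsllslsllslsllsllslsllsllsl

This is a Fibonacci-style word recurrence s(k) = s(k−1)·s(k−2): e.g. sl·l = sll.
So term 8 is sllslsllsllslsllslsll·sllslsllsllsl.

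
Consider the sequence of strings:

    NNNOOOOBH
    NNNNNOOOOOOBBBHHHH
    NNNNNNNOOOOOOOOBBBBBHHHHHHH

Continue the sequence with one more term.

NNNNNNNNNOOOOOOOOOOBBBBBBBHHHHHHHHHH

Reading off run lengths: N runs 3, 5, 7; O runs 4, 6, 8; B runs 1, 3, 5; H runs 1, 4, 7 — each is linear in n (n = 1, 2, …).
Setting n = 4 gives 9, 10, 7, 10 characters in each block.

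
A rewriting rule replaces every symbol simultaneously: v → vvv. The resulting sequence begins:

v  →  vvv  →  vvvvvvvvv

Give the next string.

vvvvvvvvvvvvvvvvvvvvvvvvvvv

Apply φ to vvvvvvvvv symbol by symbol: v→vvv, v→vvv, v→vvv, v→vvv, v→vvv, v→vvv, v→vvv, v→vvv, v→vvv; joined: vvv vvv vvv vvv vvv vvv vvv vvv vvv.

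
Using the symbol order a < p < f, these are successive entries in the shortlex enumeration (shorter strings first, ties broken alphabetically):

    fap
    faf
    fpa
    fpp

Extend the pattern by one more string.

fpf

Treat fpp as a base-3 numeral over the given alphabet and add one, carrying through any trailing f's.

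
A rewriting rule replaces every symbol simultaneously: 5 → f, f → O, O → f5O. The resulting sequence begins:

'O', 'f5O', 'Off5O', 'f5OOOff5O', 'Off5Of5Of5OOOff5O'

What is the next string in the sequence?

Rewriting the 17 symbols of Off5Of5Of5OOOff5O one by one yields f5O O O f f5O O f f5O O f f5O f5O f5O O O f f5O; concatenated:

f5OOOff5OOff5OOff5Of5Of5OOOff5O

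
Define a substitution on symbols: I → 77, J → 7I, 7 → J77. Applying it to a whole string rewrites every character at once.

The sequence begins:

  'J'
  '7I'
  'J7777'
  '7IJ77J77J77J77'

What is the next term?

φ(7IJ77J77J77J77) expands symbol-by-symbol to J77 77 7I J77 J77 7I J77 J77 7I J77 J77 7I J77 J77; joining the 14 pieces gives the next term.

J77777IJ77J777IJ77J777IJ77J777IJ77J77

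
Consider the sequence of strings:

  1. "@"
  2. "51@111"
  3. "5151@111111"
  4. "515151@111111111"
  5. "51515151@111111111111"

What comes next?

5151515151@111111111111111

Every step adds 51 to the front and 111 to the end of the previous string.
One more step from 51515151@111111111111 gives the answer.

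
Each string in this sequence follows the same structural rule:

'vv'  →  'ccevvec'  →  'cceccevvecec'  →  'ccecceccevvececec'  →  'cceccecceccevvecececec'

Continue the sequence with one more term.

Every step adds cce to the front and ec to the end of the previous string.
Applying this once more to cceccecceccevvecececec:

ccecceccecceccevvececececec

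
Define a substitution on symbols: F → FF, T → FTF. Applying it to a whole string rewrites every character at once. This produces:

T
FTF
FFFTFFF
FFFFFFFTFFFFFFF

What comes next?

Rewriting the 15 symbols of FFFFFFFTFFFFFFF one by one yields FF FF FF FF FF FF FF FTF FF FF FF FF FF FF FF; concatenated:

FFFFFFFFFFFFFFFTFFFFFFFFFFFFFFF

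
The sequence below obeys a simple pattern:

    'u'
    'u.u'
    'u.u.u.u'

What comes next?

Every step duplicates the string with '.' between the halves.
One more doubling of u.u.u.u gives the answer.

u.u.u.u.u.u.u.u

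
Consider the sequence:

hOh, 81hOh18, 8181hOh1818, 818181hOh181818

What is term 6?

Every step adds 81 to the front and 18 to the end of the previous string.
From 818181hOh181818, 2 further steps: 818181hOh181818 → 81818181hOh18181818 → (answer).

8181818181hOh1818181818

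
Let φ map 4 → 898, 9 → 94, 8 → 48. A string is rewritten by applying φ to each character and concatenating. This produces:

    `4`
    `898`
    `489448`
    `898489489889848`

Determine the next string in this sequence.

Rewriting the 15 symbols of 898489489889848 one by one yields 48 94 48 898 48 94 898 48 94 48 48 94 48 898 48; concatenated:

489448898489489848944848944889848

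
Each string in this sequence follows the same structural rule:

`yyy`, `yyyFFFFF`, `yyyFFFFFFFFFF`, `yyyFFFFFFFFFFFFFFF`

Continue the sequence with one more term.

yyyFFFFFFFFFFFFFFFFFFFF

The strings grow by a fixed suffix FFFFF each time.
So the next term is yyyFFFFFFFFFFFFFFF·FFFFF.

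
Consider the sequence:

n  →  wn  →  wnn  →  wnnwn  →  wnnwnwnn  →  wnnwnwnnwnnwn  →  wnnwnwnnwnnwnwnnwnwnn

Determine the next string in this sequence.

wnnwnwnnwnnwnwnnwnwnnwnnwnwnnwnnwn

From term 3 onward, concatenate the last term with the second-to-last: wn·n = wnn, wnn·wn = wnnwn, …
The next term joins wnnwnwnnwnnwnwnnwnwnn and wnnwnwnnwnnwn.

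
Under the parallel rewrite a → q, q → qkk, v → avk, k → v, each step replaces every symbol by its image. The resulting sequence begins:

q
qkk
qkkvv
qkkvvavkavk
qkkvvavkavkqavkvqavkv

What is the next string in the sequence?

qkkvvavkavkqavkvqavkvqkkqavkvavkqkkqavkvavk

Applying the rule to each of the 21 symbols of qkkvvavkavkqavkvqavkv gives the pieces qkk v v avk avk q avk v q avk v qkk q avk v avk qkk q avk v avk, which concatenate to the answer.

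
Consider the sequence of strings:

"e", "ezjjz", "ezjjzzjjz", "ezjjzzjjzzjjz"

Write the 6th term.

ezjjzzjjzzjjzzjjzzjjz

Each term is the previous one with zjjz appended.
From ezjjzzjjzzjjz, 2 further steps: ezjjzzjjzzjjz → ezjjzzjjzzjjzzjjz → (answer).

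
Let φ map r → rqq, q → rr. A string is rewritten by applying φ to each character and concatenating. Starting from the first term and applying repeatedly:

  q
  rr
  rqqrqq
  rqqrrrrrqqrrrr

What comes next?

Replace each of the 14 characters of rqqrrrrrqqrrrr in place — rqq rr rr rqq rqq rqq rqq rqq rr rr rqq rqq rqq rqq — and concatenate.

rqqrrrrrqqrqqrqqrqqrqqrrrrrqqrqqrqqrqq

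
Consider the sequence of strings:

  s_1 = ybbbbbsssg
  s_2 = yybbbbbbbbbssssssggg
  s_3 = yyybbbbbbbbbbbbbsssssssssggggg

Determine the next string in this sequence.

The n-th term is n y's then 4n+1 b's then 3n s's then 2n-1 g's (n = 1, 2, …).
At n = 4 the blocks have lengths 4, 17, 12, 7.

yyyybbbbbbbbbbbbbbbbbssssssssssssggggggg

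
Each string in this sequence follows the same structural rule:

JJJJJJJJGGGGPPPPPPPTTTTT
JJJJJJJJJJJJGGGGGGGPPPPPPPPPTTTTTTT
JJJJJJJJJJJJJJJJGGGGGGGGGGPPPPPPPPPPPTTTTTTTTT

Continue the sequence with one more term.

Reading off run lengths: J runs 8, 12, 16; G runs 4, 7, 10; P runs 7, 9, 11; T runs 5, 7, 9 — each is linear in n, where the shown terms are n = 2, 3, 4.
For the next term, n = 5, so the run lengths are 20, 13, 13, 11.

JJJJJJJJJJJJJJJJJJJJGGGGGGGGGGGGGPPPPPPPPPPPPPTTTTTTTTTTT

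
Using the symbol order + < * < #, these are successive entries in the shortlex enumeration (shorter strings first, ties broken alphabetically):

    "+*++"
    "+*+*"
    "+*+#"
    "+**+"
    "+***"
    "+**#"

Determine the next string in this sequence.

Treat +**# as a base-3 numeral over the given alphabet and add one, carrying through any trailing #'s.

+*#+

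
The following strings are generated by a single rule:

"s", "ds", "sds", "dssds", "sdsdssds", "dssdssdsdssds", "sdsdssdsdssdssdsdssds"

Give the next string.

This is a Fibonacci-style word recurrence s(k) = s(k−2)·s(k−1): e.g. s·ds = sds.
So term 8 is dssdssdsdssds·sdsdssdsdssdssdsdssds.

dssdssdsdssdssdsdssdsdssdssdsdssds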